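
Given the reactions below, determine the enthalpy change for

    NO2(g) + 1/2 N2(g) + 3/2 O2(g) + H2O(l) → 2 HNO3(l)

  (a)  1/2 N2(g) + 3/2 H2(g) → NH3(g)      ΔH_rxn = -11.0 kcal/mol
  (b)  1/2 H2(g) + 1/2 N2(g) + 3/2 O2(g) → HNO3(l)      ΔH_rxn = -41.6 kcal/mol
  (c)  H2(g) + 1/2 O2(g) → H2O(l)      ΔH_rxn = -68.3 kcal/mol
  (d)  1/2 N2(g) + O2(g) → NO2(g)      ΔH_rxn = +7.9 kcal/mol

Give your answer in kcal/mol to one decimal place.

ΔH_rxn = -22.8 kcal/mol

(a): not needed (NH3(g) appears nowhere else).
(b) × 2 (scale by 2 for the 2 HNO3(l)): (2)·(-41.6) = -83.2 kcal/mol
(c) reversed (reverse to put H2O(l) on the reactant side): +68.3 kcal/mol
(d) reversed (reverse to put NO2(g) on the reactant side): -7.9 kcal/mol
ΔH_rxn = (2)·(-41.6) + (-1)·(-68.3) + (-1)·(+7.9) = -22.8 kcal/mol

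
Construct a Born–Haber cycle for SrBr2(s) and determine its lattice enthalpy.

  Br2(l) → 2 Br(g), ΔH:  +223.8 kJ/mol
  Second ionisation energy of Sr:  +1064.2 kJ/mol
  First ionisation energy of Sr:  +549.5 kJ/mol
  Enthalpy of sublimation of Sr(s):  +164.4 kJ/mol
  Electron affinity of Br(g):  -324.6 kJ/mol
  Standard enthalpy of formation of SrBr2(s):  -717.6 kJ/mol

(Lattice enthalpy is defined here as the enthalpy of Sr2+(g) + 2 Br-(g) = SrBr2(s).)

U = -2070.3 kJ/mol

ΔHf° = 1·ΔHsub + 1·(ΣIE) + 1·D(Br2) + 2·EA + U
-717.6 = 1·(+164.4) + 1·(+1613.7) + 1·(+223.8) + 2·(-324.6) + U
U = -717.6 − (+1352.7) = -2070.3 kJ/mol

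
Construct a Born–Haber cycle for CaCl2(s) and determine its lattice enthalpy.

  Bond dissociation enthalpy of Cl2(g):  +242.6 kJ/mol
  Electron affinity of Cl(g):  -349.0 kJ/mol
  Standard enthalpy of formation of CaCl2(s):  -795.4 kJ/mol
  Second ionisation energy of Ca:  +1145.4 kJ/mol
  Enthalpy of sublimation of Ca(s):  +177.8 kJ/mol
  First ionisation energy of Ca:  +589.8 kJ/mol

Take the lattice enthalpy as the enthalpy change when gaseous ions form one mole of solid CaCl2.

ΔHf° = 1·ΔHsub + 1·(ΣIE) + 1·D(Cl2) + 2·EA + U
-795.4 = 1·(+177.8) + 1·(+1735.2) + 1·(+242.6) + 2·(-349.0) + U
U = -795.4 − (+1457.6) = -2253.0 kJ/mol

U = -2253.0 kJ/mol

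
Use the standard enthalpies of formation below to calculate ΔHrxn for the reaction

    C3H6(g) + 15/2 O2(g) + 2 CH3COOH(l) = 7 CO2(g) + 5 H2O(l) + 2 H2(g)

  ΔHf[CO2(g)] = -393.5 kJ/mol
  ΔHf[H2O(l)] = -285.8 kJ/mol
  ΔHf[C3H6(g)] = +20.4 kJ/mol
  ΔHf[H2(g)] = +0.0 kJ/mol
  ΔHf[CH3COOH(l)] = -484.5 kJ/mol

ΔHrxn = -3234.9 kJ/mol

Products: 7·(-393.5) + 5·(-285.8) + 2·(+0.0) = -4183.5
Reactants: 1·(+20.4) + 15/2·(+0.0) + 2·(-484.5) = -948.6
ΔHrxn = (-4183.5) − (-948.6) = -3234.9 kJ/mol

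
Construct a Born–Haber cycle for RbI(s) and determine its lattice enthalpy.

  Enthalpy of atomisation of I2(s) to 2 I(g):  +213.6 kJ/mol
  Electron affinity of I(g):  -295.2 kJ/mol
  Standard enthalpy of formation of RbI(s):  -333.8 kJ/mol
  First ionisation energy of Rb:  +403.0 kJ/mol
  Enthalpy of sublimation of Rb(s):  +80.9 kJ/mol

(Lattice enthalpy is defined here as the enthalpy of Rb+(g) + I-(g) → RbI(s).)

U = -629.3 kJ/mol

ΔHf° = 1·ΔHsub + 1·(ΣIE) + 1/2·D(I2) + 1·EA + U
-333.8 = 1·(+80.9) + 1·(+403.0) + 1/2·(+213.6) + 1·(-295.2) + U
U = -333.8 − (+295.5) = -629.3 kJ/mol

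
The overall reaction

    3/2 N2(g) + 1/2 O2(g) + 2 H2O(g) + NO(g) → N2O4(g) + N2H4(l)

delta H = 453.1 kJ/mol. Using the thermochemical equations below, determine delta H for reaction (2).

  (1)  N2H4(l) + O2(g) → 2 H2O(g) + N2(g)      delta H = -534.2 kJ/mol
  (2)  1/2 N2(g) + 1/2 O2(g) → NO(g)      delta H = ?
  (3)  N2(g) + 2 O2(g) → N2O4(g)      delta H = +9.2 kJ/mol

delta H = 90.3 kJ/mol

(1) reversed: +534.2 kJ/mol
(2) reversed: contributes −x
(3) as written: +9.2 kJ/mol
+453.1 = (+534.2) + (+9.2) − x
x = (+453.1 − (+543.4)) / (-1) = 90.3 kJ/mol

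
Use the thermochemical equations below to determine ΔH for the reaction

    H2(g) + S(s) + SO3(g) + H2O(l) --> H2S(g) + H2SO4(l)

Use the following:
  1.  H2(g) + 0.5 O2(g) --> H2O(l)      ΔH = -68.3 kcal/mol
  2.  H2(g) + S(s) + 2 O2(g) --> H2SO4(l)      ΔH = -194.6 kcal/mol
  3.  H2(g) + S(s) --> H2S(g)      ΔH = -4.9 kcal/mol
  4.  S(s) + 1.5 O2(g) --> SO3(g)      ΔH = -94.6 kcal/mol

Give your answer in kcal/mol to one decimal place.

ΔH = -36.6 kcal/mol

eq. 1 reversed: +68.3 kcal/mol
eq. 2 as written: -194.6 kcal/mol
eq. 3 as written: -4.9 kcal/mol
eq. 4 reversed: +94.6 kcal/mol
ΔH = (-1)·(-68.3) + (1)·(-194.6) + (1)·(-4.9) + (-1)·(-94.6) = -36.6 kcal/mol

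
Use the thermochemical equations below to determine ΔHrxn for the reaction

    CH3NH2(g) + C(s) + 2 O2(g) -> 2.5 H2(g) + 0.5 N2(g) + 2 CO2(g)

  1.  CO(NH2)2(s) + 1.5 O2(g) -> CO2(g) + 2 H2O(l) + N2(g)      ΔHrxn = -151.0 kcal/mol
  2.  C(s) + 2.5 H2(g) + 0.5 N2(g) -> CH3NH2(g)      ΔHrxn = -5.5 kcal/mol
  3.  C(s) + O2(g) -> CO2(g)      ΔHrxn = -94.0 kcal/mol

ΔHrxn = -182.5 kcal/mol

eq. 1: not needed (H2O(l) appears nowhere else).
eq. 2 reversed (reverse to put CH3NH2(g) on the reactant side): +5.5 kcal/mol
eq. 3 × 2: (2)·(-94.0) = -188.0 kcal/mol
ΔHrxn = (-1)·(-5.5) + (2)·(-94.0) = -182.5 kcal/mol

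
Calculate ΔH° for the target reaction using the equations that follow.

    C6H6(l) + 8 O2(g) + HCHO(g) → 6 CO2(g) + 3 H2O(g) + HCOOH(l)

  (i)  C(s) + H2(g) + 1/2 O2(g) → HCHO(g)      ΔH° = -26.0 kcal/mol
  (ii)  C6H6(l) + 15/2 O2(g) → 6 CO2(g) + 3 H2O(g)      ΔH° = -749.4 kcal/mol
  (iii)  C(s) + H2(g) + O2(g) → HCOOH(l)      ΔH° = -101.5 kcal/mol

(i) reversed: +26.0 kcal/mol
(ii) as written: -749.4 kcal/mol
(iii) as written: -101.5 kcal/mol
Summing the manipulated equations, ΔH° = (-1)·(-26.0) + (1)·(-749.4) + (1)·(-101.5) = -824.9 kcal/mol

ΔH° = -824.9 kcal/mol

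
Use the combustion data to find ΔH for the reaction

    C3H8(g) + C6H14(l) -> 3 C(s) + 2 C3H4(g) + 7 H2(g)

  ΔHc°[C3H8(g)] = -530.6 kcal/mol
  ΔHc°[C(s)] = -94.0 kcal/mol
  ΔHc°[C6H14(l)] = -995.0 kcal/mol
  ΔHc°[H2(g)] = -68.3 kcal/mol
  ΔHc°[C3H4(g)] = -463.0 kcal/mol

ΔH = 160.5 kcal/mol

With combustion enthalpies, reactants minus products:
= [1·(-530.6) + 1·(-995.0)] − [3·(-94.0) + 2·(-463.0) + 7·(-68.3)]
= 160.5 kcal/mol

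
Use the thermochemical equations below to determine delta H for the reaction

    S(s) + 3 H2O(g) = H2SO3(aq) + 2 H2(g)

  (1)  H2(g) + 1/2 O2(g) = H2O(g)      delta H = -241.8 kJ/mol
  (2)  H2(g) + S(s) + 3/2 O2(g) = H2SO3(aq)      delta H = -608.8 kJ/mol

(1) reversed and × 3: (-3)·(-241.8) = +725.4 kJ/mol
(2) as written: -608.8 kJ/mol
Combining the equations, delta H = (-3)·(-241.8) + (1)·(-608.8) = 116.6 kJ/mol

delta H = 116.6 kJ/mol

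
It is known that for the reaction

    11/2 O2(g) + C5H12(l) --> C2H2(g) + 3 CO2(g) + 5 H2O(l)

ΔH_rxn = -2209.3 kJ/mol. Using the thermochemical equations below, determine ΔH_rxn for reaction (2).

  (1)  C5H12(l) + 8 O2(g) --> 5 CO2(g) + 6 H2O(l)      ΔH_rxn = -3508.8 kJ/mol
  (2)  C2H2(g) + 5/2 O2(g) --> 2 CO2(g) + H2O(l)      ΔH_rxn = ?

(1) as written (C5H12(l) already on the reactant side): -3508.8 kJ/mol
(2) reversed (reverse to put C2H2(g) on the product side): contributes −x
-2209.3 = (-3508.8) − x
x = (-2209.3 − (-3508.8)) / (-1) = -1299.5 kJ/mol

ΔH_rxn = -1299.5 kJ/mol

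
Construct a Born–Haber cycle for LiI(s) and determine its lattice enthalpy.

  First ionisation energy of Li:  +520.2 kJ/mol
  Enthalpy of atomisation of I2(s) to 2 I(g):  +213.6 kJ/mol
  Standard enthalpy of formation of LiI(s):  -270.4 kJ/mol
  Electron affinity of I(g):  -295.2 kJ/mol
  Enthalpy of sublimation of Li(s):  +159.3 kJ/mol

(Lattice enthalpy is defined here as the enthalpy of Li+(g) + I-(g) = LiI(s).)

ΔHf° = 1·ΔHsub + 1·(ΣIE) + 1/2·D(I2) + 1·EA + U
-270.4 = 1·(+159.3) + 1·(+520.2) + 1/2·(+213.6) + 1·(-295.2) + U
U = -270.4 − (+491.1) = -761.5 kJ/mol

U = -761.5 kJ/mol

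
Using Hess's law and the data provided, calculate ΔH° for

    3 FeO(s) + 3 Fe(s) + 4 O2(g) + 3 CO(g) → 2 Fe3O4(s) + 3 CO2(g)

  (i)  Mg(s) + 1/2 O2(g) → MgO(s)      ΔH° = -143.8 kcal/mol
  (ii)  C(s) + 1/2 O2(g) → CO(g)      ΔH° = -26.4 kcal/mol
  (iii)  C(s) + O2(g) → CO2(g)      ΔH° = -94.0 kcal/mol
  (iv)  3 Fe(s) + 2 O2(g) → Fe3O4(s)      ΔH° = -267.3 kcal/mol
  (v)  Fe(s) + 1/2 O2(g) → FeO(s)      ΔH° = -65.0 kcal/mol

ΔH° = -542.4 kcal/mol

(i): not needed.
(ii) reversed and × 3: (-3)·(-26.4) = +79.2 kcal/mol
(iii) × 3: (3)·(-94.0) = -282.0 kcal/mol
(iv) × 2: (2)·(-267.3) = -534.6 kcal/mol
(v) reversed and × 3: (-3)·(-65.0) = +195.0 kcal/mol
By Hess's law, ΔH° = (+79.2) + (-282.0) + (-534.6) + (+195.0) = -542.4 kcal/mol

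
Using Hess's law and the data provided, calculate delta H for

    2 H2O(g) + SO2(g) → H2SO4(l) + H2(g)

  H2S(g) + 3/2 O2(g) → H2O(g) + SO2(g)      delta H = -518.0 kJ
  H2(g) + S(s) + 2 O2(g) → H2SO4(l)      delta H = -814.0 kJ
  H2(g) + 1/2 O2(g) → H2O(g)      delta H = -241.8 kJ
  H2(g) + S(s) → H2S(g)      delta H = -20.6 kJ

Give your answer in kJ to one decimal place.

equation 1 reversed: +518.0 kJ
equation 2 as written: -814.0 kJ
equation 3 reversed: +241.8 kJ
equation 4 reversed: +20.6 kJ
delta H = (-1)·(-518.0) + (1)·(-814.0) + (-1)·(-241.8) + (-1)·(-20.6) = -33.6 kJ

delta H = -33.6 kJ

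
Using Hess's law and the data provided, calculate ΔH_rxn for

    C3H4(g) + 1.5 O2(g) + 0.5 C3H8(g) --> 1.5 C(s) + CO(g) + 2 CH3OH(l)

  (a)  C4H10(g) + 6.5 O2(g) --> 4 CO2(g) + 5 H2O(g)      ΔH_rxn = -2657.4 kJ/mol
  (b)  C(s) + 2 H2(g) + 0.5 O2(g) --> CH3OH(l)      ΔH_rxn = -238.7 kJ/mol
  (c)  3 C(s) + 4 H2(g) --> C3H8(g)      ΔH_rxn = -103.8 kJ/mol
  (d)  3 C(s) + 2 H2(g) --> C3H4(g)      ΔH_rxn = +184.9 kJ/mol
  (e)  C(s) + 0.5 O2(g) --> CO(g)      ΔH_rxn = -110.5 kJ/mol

(a): not needed.
(b) × 2: (2)·(-238.7) = -477.4 kJ/mol
(c) reversed and × 1/2: (-1/2)·(-103.8) = +51.9 kJ/mol
(d) reversed: -184.9 kJ/mol
(e) as written: -110.5 kJ/mol
ΔH_rxn = (2)·(-238.7) + (-1/2)·(-103.8) + (-1)·(+184.9) + (1)·(-110.5) = -720.9 kJ/mol

ΔH_rxn = -720.9 kJ/mol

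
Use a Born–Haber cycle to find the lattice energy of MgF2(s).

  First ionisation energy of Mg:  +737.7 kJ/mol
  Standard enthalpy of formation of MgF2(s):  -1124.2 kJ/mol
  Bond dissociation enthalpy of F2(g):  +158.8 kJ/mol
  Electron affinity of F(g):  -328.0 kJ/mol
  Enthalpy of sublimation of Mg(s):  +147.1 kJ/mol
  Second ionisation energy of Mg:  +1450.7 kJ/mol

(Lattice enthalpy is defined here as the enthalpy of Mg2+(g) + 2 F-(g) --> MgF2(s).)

U = -2962.5 kJ/mol

ΔHf° = 1·ΔHsub + 1·(ΣIE) + 1·D(F2) + 2·EA + U
-1124.2 = 1·(+147.1) + 1·(+2188.4) + 1·(+158.8) + 2·(-328.0) + U
U = -1124.2 − (+1838.3) = -2962.5 kJ/mol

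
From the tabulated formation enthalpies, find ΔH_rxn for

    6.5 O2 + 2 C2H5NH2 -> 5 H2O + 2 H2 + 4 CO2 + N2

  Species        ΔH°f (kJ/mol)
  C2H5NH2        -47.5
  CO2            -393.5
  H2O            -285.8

ΔH_rxn = -2908.0 kJ/mol

ΔH°rxn = Σ nΔHf°(products) − Σ nΔHf°(reactants).
Products: 5·(-285.8) + 2·(+0.0) + 4·(-393.5) + 1·(+0.0) = -3003.0
Reactants: 13/2·(+0.0) + 2·(-47.5) = -95.0
ΔH_rxn = (-3003.0) − (-95.0) = -2908.0 kJ/mol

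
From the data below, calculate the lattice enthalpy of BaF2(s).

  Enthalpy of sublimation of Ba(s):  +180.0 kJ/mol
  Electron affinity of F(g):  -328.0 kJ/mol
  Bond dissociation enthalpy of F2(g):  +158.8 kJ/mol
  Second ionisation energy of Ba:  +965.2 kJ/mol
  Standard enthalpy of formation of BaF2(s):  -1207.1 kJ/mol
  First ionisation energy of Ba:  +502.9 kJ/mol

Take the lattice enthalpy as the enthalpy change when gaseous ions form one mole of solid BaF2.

ΔHf° = 1·ΔHsub + 1·(ΣIE) + 1·D(F2) + 2·EA + U
-1207.1 = 1·(+180.0) + 1·(+1468.1) + 1·(+158.8) + 2·(-328.0) + U
U = -1207.1 − (+1150.9) = -2358.0 kJ/mol

U = -2358.0 kJ/mol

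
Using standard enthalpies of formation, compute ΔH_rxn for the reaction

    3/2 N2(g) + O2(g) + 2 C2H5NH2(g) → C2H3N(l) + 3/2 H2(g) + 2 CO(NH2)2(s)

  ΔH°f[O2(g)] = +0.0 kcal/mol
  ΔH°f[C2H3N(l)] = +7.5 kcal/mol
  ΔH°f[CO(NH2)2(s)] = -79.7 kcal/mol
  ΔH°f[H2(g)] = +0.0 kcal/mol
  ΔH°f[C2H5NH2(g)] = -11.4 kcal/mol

ΔH°rxn = Σ nΔHf°(products) − Σ nΔHf°(reactants).
Products: 1·(+7.5) + 3/2·(+0.0) + 2·(-79.7) = -151.9
Reactants: 3/2·(+0.0) + 1·(+0.0) + 2·(-11.4) = -22.8
ΔH_rxn = (-151.9) − (-22.8) = -129.1 kcal/mol

ΔH_rxn = -129.1 kcal/mol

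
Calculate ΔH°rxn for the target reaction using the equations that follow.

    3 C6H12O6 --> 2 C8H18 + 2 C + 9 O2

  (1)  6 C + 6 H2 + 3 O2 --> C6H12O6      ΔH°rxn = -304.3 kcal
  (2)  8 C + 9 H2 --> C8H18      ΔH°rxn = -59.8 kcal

ΔH°rxn = 793.3 kcal

(1) reversed and × 3: (-3)·(-304.3) = +912.9 kcal
(2) × 2: (2)·(-59.8) = -119.6 kcal
Combining the equations, ΔH°rxn = (+912.9) + (-119.6) = 793.3 kcal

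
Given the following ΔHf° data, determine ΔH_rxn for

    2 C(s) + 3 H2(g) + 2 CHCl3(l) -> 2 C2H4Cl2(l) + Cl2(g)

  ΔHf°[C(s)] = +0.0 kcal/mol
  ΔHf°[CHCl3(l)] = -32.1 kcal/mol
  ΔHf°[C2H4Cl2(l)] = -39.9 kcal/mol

ΔH°rxn = Σ nΔHf°(products) − Σ nΔHf°(reactants).
Products: 2·(-39.9) + 1·(+0.0) = -79.8
Reactants: 2·(+0.0) + 3·(+0.0) + 2·(-32.1) = -64.2
ΔH_rxn = (-79.8) − (-64.2) = -15.6 kcal/mol

ΔH_rxn = -15.6 kcal/mol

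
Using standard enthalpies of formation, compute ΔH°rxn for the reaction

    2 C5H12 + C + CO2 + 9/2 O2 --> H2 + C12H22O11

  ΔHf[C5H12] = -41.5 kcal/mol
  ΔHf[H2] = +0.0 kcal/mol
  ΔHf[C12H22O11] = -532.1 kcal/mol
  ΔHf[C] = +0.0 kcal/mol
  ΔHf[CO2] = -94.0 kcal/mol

ΔH°rxn = -355.1 kcal/mol

ΔH°rxn = Σ nΔHf°(products) − Σ nΔHf°(reactants).
Products: 1·(+0.0) + 1·(-532.1) = -532.1
Reactants: 2·(-41.5) + 1·(+0.0) + 1·(-94.0) + 9/2·(+0.0) = -177.0
ΔH°rxn = (-532.1) − (-177.0) = -355.1 kcal/mol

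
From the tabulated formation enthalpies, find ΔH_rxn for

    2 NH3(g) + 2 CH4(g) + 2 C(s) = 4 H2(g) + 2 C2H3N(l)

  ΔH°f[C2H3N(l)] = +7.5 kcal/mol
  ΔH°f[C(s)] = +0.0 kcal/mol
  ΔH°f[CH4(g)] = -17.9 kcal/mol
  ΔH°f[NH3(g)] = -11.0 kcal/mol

ΔH_rxn = 72.8 kcal/mol

Products: 4·(+0.0) + 2·(+7.5) = +15.0
Reactants: 2·(-11.0) + 2·(-17.9) + 2·(+0.0) = -57.8
ΔH_rxn = (+15.0) − (-57.8) = 72.8 kcal/mol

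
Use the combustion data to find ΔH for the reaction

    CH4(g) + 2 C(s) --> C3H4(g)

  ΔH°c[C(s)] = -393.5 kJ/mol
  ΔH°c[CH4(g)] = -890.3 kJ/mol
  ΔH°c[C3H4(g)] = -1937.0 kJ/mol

With combustion enthalpies, reactants minus products:
= [1·(-890.3) + 2·(-393.5)] − [1·(-1937.0)]
= 259.7 kJ/mol

ΔH = 259.7 kJ/mol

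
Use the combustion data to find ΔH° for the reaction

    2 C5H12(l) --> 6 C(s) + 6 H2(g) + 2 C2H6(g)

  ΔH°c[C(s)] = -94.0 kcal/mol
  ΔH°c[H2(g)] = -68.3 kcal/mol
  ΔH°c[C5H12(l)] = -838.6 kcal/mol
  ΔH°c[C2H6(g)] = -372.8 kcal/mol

ΔH° = 42.2 kcal/mol

With combustion enthalpies, reactants minus products:
= [2·(-838.6)] − [6·(-94.0) + 6·(-68.3) + 2·(-372.8)]
= 42.2 kcal/mol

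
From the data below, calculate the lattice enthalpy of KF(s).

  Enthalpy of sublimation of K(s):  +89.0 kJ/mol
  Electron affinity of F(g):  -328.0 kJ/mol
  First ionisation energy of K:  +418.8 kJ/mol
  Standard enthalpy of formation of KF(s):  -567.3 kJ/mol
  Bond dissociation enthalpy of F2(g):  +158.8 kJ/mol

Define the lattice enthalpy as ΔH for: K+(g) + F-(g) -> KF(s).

U = -826.5 kJ/mol

ΔHf° = 1·ΔHsub + 1·(ΣIE) + 1/2·D(F2) + 1·EA + U
-567.3 = 1·(+89.0) + 1·(+418.8) + 1/2·(+158.8) + 1·(-328.0) + U
U = -567.3 − (+259.2) = -826.5 kJ/mol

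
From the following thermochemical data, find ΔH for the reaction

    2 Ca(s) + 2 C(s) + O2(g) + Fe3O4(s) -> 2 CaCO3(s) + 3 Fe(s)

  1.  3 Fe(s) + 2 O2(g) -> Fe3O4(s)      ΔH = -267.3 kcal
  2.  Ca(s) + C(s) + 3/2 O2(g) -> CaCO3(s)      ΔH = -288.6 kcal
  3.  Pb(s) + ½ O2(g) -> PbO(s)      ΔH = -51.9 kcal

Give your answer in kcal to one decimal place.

eq. 1 reversed (reverse to put Fe3O4(s) on the reactant side): +267.3 kcal
eq. 2 × 2 (scale by 2 for the 2 CaCO3(s)): (2)·(-288.6) = -577.2 kcal
eq. 3: not needed (Pb(s) appears nowhere else).
ΔH = (+267.3) + (-577.2) = -309.9 kcal

ΔH = -309.9 kcal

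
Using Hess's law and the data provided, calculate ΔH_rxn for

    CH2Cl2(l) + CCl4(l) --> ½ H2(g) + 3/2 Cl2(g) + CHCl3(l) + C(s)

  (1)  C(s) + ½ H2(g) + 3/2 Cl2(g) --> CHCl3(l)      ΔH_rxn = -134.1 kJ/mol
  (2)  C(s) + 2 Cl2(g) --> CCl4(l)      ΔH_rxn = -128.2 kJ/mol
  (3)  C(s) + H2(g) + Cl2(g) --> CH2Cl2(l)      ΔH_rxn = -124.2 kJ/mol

(1) as written (CHCl3(l) already on the product side): -134.1 kJ/mol
(2) reversed (reverse to put CCl4(l) on the reactant side): +128.2 kJ/mol
(3) reversed (CH2Cl2(l) must end up as a reactant): +124.2 kJ/mol
Combining the equations, ΔH_rxn = (1)·(-134.1) + (-1)·(-128.2) + (-1)·(-124.2) = 118.3 kJ/mol

ΔH_rxn = 118.3 kJ/mol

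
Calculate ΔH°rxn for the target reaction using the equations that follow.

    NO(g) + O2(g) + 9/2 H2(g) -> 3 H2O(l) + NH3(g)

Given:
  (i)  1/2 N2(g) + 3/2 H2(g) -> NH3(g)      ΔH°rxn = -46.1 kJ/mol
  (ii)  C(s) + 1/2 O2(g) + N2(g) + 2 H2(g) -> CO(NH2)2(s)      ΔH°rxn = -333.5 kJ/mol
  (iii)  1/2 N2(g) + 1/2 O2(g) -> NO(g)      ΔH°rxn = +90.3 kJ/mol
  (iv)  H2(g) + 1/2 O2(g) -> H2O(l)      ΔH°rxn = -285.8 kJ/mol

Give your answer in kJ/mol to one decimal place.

ΔH°rxn = -993.8 kJ/mol

(i) as written: -46.1 kJ/mol
(ii): not needed.
(iii) reversed: -90.3 kJ/mol
(iv) × 3: (3)·(-285.8) = -857.4 kJ/mol
ΔH°rxn = (1)·(-46.1) + (-1)·(+90.3) + (3)·(-285.8) = -993.8 kJ/mol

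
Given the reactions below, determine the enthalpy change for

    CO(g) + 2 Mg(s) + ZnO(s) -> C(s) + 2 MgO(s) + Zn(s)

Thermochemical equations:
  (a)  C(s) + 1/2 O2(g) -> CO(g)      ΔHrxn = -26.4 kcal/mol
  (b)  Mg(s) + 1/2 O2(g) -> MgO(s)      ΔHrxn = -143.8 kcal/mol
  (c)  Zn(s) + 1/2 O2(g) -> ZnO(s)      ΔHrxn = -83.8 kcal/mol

(a) reversed: +26.4 kcal/mol
(b) × 2: (2)·(-143.8) = -287.6 kcal/mol
(c) reversed: +83.8 kcal/mol
ΔHrxn = (-1)·(-26.4) + (2)·(-143.8) + (-1)·(-83.8) = -177.4 kcal/mol

ΔHrxn = -177.4 kcal/mol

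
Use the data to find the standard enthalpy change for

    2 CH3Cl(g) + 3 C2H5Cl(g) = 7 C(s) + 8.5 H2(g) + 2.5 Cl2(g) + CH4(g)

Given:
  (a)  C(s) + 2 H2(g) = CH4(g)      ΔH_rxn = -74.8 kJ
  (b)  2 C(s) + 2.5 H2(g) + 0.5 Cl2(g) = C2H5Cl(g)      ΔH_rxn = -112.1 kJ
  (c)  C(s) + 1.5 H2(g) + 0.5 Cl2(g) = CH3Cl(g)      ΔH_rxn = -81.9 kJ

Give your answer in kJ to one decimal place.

ΔH_rxn = 425.3 kJ

(a) as written: -74.8 kJ
(b) reversed and × 3: (-3)·(-112.1) = +336.3 kJ
(c) reversed and × 2: (-2)·(-81.9) = +163.8 kJ
Since enthalpy is a state function, ΔH_rxn = (-74.8) + (+336.3) + (+163.8) = 425.3 kJ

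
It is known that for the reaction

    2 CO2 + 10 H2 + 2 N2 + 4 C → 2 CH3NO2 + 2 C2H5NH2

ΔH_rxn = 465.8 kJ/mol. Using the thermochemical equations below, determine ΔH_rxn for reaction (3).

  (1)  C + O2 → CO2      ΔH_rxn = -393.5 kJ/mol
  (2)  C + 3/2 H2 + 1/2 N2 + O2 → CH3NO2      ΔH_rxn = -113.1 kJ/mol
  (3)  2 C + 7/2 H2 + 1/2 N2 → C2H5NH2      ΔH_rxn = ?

ΔH_rxn = -47.5 kJ/mol

(1) reversed and × 2: (-2)·(-393.5) = +787.0 kJ/mol
(2) × 2: (2)·(-113.1) = -226.2 kJ/mol
(3) × 2: contributes 2·x
+465.8 = (+787.0) + (-226.2) + 2·x
x = (+465.8 − (+560.8)) / (2) = -47.5 kJ/mol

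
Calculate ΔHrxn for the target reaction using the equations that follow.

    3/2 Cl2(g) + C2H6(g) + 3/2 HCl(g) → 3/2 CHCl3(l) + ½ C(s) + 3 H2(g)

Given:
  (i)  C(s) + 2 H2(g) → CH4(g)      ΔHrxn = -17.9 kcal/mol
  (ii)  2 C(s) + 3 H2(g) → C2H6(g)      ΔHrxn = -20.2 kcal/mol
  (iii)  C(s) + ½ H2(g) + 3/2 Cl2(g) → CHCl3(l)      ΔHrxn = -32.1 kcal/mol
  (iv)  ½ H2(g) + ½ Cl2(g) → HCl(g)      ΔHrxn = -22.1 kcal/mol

(i): not needed.
(ii) reversed: +20.2 kcal/mol
(iii) × 3/2: (3/2)·(-32.1) = -48.15 kcal/mol
(iv) reversed and × 3/2: (-3/2)·(-22.1) = +33.15 kcal/mol
By Hess's law, ΔHrxn = (+20.2) + (-48.15) + (+33.15) = 5.2 kcal/mol

ΔHrxn = 5.2 kcal/mol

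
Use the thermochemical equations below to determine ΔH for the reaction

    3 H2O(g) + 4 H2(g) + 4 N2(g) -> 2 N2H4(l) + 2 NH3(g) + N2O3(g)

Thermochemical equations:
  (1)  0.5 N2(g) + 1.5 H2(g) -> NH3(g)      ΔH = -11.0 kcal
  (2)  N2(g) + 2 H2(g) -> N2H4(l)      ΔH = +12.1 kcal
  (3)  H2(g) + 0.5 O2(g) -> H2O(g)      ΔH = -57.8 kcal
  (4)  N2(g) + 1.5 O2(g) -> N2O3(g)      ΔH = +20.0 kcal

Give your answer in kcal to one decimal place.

ΔH = 195.6 kcal

(1) × 2 (scale by 2 for the 2 NH3(g)): (2)·(-11.0) = -22.0 kcal
(2) × 2 (scale by 2 for the 2 N2H4(l)): (2)·(+12.1) = +24.2 kcal
(3) reversed and × 3 (reverse to put H2O(g) on the reactant side; scale by 3 for the 3 H2O(g)): (-3)·(-57.8) = +173.4 kcal
(4) as written (N2O3(g) already on the product side): +20.0 kcal
Since enthalpy is a state function, ΔH = (-22.0) + (+24.2) + (+173.4) + (+20.0) = 195.6 kcal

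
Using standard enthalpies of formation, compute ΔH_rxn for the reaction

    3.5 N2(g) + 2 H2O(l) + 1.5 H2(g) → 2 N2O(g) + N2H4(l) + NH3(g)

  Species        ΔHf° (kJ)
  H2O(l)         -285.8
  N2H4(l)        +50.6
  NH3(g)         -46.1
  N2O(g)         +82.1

ΔH_rxn = 740.3 kJ

Products: 2·(+82.1) + 1·(+50.6) + 1·(-46.1) = +168.7
Reactants: 7/2·(+0.0) + 2·(-285.8) + 3/2·(+0.0) = -571.6
ΔH_rxn = (+168.7) − (-571.6) = 740.3 kJ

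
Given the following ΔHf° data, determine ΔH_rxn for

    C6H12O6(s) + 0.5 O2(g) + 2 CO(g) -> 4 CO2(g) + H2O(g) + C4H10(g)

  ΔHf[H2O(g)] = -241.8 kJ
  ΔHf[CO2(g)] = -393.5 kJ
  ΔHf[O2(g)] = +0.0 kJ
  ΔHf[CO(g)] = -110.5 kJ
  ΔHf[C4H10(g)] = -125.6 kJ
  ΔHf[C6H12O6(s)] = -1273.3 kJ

Products: 4·(-393.5) + 1·(-241.8) + 1·(-125.6) = -1941.4
Reactants: 1·(-1273.3) + 1/2·(+0.0) + 2·(-110.5) = -1494.3
ΔH_rxn = (-1941.4) − (-1494.3) = -447.1 kJ

ΔH_rxn = -447.1 kJ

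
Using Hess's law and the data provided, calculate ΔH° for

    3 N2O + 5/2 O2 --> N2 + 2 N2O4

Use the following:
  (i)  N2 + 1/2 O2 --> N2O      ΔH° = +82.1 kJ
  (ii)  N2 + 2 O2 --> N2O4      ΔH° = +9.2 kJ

ΔH° = -227.9 kJ

(i) reversed and × 3 (reverse to put N2O on the reactant side; ×3 to match 3 N2O in the target): (-3)·(+82.1) = -246.3 kJ
(ii) × 2 (scale by 2 for the 2 N2O4): (2)·(+9.2) = +18.4 kJ
Combining the equations, ΔH° = (-246.3) + (+18.4) = -227.9 kJ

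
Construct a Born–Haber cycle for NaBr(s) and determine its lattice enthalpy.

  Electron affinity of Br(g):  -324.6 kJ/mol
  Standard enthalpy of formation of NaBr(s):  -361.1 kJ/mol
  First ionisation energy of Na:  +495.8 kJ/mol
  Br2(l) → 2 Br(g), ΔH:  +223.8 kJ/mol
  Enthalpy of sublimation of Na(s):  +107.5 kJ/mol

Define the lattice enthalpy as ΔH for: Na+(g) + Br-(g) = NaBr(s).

ΔHf° = 1·ΔHsub + 1·(ΣIE) + 1/2·D(Br2) + 1·EA + U
-361.1 = 1·(+107.5) + 1·(+495.8) + 1/2·(+223.8) + 1·(-324.6) + U
U = -361.1 − (+390.6) = -751.7 kJ/mol

U = -751.7 kJ/mol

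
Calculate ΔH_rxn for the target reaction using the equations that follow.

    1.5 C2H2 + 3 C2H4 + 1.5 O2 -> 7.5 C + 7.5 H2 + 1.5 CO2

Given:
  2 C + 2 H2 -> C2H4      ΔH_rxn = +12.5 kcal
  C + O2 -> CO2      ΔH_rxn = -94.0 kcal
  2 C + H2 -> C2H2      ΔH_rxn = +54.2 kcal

ΔH_rxn = -259.8 kcal

equation 1 reversed and × 3: (-3)·(+12.5) = -37.5 kcal
equation 2 × 3/2: (3/2)·(-94.0) = -141.0 kcal
equation 3 reversed and × 3/2: (-3/2)·(+54.2) = -81.3 kcal
Combining the equations, ΔH_rxn = (-3)·(+12.5) + (3/2)·(-94.0) + (-3/2)·(+54.2) = -259.8 kcal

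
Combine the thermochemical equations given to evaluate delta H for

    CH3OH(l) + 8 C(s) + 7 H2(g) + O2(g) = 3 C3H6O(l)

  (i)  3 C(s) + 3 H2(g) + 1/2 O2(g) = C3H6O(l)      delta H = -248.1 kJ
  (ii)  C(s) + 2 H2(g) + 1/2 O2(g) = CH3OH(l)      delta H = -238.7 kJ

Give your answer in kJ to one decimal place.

delta H = -505.6 kJ

(i) × 3: (3)·(-248.1) = -744.3 kJ
(ii) reversed: +238.7 kJ
delta H = (-744.3) + (+238.7) = -505.6 kJ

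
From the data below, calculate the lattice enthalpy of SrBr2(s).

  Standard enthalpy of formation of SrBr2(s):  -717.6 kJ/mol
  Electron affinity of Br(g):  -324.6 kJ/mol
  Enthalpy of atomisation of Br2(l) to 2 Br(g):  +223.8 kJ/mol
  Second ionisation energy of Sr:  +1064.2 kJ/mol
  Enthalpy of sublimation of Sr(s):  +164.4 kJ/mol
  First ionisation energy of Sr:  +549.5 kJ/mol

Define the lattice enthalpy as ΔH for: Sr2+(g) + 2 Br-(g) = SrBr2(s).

U = -2070.3 kJ/mol

ΔHf° = 1·ΔHsub + 1·(ΣIE) + 1·D(Br2) + 2·EA + U
-717.6 = 1·(+164.4) + 1·(+1613.7) + 1·(+223.8) + 2·(-324.6) + U
U = -717.6 − (+1352.7) = -2070.3 kJ/mol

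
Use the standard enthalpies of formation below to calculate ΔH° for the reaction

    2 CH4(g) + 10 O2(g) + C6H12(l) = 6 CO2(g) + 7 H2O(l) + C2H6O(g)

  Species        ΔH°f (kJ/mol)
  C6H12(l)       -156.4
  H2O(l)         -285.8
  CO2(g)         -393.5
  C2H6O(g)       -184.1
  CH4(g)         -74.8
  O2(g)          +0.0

ΔH° = -4239.7 kJ/mol

ΔH°rxn = Σ nΔHf°(products) − Σ nΔHf°(reactants).
Products: 6·(-393.5) + 7·(-285.8) + 1·(-184.1) = -4545.7
Reactants: 2·(-74.8) + 10·(+0.0) + 1·(-156.4) = -306.0
ΔH° = (-4545.7) − (-306.0) = -4239.7 kJ/mol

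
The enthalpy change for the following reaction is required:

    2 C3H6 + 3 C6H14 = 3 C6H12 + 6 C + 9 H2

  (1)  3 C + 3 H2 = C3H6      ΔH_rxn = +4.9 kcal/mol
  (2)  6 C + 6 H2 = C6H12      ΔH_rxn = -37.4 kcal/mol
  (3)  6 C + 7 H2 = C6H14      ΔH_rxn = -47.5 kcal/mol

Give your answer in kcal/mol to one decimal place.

(1) reversed and × 2 (C3H6 must end up as a reactant; scale by 2 for the 2 C3H6): (-2)·(+4.9) = -9.8 kcal/mol
(2) × 3 (scale by 3 for the 3 C6H12): (3)·(-37.4) = -112.2 kcal/mol
(3) reversed and × 3 (reverse to put C6H14 on the reactant side; scale by 3 for the 3 C6H14): (-3)·(-47.5) = +142.5 kcal/mol
Summing the manipulated equations, ΔH_rxn = (-9.8) + (-112.2) + (+142.5) = 20.5 kcal/mol

ΔH_rxn = 20.5 kcal/mol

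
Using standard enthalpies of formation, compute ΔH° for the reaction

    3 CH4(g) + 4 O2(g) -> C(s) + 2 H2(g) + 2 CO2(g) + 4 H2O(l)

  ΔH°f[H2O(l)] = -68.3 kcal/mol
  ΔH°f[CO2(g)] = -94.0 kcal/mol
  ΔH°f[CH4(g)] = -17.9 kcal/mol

Products: 1·(+0.0) + 2·(+0.0) + 2·(-94.0) + 4·(-68.3) = -461.2
Reactants: 3·(-17.9) + 4·(+0.0) = -53.7
ΔH° = (-461.2) − (-53.7) = -407.5 kcal/mol

ΔH° = -407.5 kcal/mol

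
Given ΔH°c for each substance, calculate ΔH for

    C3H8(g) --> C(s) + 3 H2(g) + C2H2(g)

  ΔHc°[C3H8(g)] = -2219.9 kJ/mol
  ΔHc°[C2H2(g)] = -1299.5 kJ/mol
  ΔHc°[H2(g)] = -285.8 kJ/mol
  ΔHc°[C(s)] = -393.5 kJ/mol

With combustion enthalpies, reactants minus products:
= [1·(-2219.9)] − [1·(-393.5) + 3·(-285.8) + 1·(-1299.5)]
= 330.5 kJ/mol

ΔH = 330.5 kJ/mol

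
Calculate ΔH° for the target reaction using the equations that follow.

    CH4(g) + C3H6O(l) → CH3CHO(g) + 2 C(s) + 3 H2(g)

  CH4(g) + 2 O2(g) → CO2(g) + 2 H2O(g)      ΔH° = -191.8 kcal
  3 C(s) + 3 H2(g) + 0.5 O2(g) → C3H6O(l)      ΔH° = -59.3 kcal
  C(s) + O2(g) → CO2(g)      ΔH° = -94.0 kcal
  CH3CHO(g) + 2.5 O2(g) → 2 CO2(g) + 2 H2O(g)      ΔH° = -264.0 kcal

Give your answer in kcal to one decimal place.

ΔH° = 37.5 kcal

equation 1 as written (CH4(g) already on the reactant side): -191.8 kcal
equation 2 reversed (C3H6O(l) must end up as a reactant): +59.3 kcal
equation 3 as written: -94.0 kcal
equation 4 reversed (CH3CHO(g) must end up as a product): +264.0 kcal
Combining the equations, ΔH° = (1)·(-191.8) + (-1)·(-59.3) + (1)·(-94.0) + (-1)·(-264.0) = 37.5 kcal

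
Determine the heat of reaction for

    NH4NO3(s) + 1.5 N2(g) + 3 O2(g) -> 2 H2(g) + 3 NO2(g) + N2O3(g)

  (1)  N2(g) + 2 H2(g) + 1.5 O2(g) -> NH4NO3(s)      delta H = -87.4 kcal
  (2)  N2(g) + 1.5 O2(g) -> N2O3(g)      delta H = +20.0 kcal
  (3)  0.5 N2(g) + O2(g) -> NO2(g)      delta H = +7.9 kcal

(1) reversed: +87.4 kcal
(2) as written: +20.0 kcal
(3) × 3: (3)·(+7.9) = +23.7 kcal
delta H = (-1)·(-87.4) + (1)·(+20.0) + (3)·(+7.9) = 131.1 kcal

delta H = 131.1 kcal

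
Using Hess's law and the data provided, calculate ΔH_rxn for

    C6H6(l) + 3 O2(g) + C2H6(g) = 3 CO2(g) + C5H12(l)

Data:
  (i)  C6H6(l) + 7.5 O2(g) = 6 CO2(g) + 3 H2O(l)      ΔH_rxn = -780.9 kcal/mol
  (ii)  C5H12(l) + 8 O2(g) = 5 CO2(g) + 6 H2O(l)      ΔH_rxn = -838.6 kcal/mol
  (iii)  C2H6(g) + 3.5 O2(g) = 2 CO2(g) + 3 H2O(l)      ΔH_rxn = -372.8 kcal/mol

ΔH_rxn = -315.1 kcal/mol

(i) as written: -780.9 kcal/mol
(ii) reversed: +838.6 kcal/mol
(iii) as written: -372.8 kcal/mol
ΔH_rxn = (-780.9) + (+838.6) + (-372.8) = -315.1 kcal/mol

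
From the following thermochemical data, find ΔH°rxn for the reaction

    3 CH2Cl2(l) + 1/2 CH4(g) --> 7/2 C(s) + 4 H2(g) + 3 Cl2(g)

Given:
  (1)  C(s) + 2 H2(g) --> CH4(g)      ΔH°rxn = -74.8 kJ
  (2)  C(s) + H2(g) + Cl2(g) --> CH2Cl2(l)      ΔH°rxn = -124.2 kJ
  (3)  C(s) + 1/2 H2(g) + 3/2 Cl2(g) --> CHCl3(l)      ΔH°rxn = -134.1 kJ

ΔH°rxn = 410.0 kJ

(1) reversed and × 1/2 (CH4(g) must end up as a reactant; ×1/2 to match 1/2 CH4(g) in the target): (-1/2)·(-74.8) = +37.4 kJ
(2) reversed and × 3 (CH2Cl2(l) must end up as a reactant; ×3 to match 3 CH2Cl2(l) in the target): (-3)·(-124.2) = +372.6 kJ
(3): not needed (CHCl3(l) appears nowhere else).
ΔH°rxn = (-1/2)·(-74.8) + (-3)·(-124.2) = 410.0 kJ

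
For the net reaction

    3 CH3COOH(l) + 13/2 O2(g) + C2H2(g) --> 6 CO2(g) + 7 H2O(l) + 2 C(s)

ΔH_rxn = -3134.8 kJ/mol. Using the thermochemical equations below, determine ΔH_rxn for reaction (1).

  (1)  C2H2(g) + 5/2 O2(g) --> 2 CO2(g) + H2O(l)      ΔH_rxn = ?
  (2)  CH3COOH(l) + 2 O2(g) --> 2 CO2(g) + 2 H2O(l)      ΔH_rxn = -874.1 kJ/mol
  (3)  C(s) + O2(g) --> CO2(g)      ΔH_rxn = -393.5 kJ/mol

(1) as written: contributes x
(2) × 3: (3)·(-874.1) = -2622.3 kJ/mol
(3) reversed and × 2: (-2)·(-393.5) = +787.0 kJ/mol
-3134.8 = (-2622.3) + (+787.0) + x
x = (-3134.8 − (-1835.3)) / (1) = -1299.5 kJ/mol

ΔH_rxn = -1299.5 kJ/mol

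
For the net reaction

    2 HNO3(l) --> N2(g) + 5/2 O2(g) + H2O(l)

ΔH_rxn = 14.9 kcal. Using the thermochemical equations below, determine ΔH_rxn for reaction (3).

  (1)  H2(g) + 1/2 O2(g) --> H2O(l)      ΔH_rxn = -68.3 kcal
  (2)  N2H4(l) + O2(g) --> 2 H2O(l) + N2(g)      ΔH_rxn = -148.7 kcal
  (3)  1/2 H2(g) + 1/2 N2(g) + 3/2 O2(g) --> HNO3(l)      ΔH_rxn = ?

ΔH_rxn = -41.6 kcal

(1) as written: -68.3 kcal
(2): not needed (N2H4(l) appears nowhere else).
(3) reversed and × 2 (reverse to put HNO3(l) on the reactant side; ×2 to match 2 HNO3(l) in the target): contributes −2·x
+14.9 = (-68.3) − 2·x
x = (+14.9 − (-68.3)) / (-2) = -41.6 kcal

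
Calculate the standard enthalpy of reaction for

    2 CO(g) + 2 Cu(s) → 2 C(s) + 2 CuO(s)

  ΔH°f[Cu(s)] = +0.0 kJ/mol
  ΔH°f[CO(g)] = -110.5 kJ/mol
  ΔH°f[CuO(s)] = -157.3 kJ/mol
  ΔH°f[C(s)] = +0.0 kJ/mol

Products: 2·(+0.0) + 2·(-157.3) = -314.6
Reactants: 2·(-110.5) + 2·(+0.0) = -221.0
ΔH°rxn = (-314.6) − (-221.0) = -93.6 kJ/mol

ΔH°rxn = -93.6 kJ/mol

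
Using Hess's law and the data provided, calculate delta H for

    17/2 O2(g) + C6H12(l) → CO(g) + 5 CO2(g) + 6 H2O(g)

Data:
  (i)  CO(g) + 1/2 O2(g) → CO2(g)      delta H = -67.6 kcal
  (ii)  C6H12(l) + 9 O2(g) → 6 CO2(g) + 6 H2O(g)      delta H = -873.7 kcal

delta H = -806.1 kcal

(i) reversed (reverse to put CO(g) on the product side): +67.6 kcal
(ii) as written (C6H12(l) already on the reactant side): -873.7 kcal
Since enthalpy is a state function, delta H = (+67.6) + (-873.7) = -806.1 kcal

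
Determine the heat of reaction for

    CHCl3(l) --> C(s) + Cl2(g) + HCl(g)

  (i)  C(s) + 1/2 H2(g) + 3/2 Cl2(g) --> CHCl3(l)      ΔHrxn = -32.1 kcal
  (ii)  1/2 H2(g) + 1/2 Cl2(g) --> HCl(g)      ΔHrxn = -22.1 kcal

(i) reversed (reverse to put CHCl3(l) on the reactant side): +32.1 kcal
(ii) as written (HCl(g) already on the product side): -22.1 kcal
ΔHrxn = (-1)·(-32.1) + (1)·(-22.1) = 10.0 kcal

ΔHrxn = 10.0 kcal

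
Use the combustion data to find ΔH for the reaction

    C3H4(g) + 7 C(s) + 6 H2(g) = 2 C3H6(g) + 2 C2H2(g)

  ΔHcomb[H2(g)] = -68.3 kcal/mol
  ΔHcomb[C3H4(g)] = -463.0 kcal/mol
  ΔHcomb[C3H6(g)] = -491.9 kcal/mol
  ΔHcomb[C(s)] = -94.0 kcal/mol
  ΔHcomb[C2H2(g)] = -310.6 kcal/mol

With combustion enthalpies, reactants minus products:
= [1·(-463.0) + 7·(-94.0) + 6·(-68.3)] − [2·(-491.9) + 2·(-310.6)]
= 74.2 kcal/mol

ΔH = 74.2 kcal/mol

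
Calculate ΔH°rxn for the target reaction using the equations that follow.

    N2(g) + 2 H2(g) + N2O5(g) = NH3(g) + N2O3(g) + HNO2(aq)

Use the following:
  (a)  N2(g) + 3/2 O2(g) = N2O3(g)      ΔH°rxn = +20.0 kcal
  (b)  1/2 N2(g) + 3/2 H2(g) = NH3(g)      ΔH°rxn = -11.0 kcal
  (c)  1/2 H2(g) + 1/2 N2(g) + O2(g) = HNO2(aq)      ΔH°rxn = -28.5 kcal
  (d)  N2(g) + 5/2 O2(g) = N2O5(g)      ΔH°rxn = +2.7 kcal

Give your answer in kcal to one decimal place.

ΔH°rxn = -22.2 kcal

(a) as written (N2O3(g) already on the product side): +20.0 kcal
(b) as written (NH3(g) already on the product side): -11.0 kcal
(c) as written (HNO2(aq) already on the product side): -28.5 kcal
(d) reversed (N2O5(g) must end up as a reactant): -2.7 kcal
ΔH°rxn = (1)·(+20.0) + (1)·(-11.0) + (1)·(-28.5) + (-1)·(+2.7) = -22.2 kcal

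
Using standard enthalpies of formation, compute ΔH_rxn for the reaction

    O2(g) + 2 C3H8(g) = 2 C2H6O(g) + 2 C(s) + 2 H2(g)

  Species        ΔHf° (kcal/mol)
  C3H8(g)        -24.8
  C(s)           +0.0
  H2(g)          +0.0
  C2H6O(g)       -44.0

Products: 2·(-44.0) + 2·(+0.0) + 2·(+0.0) = -88.0
Reactants: 1·(+0.0) + 2·(-24.8) = -49.6
ΔH_rxn = (-88.0) − (-49.6) = -38.4 kcal/mol

ΔH_rxn = -38.4 kcal/mol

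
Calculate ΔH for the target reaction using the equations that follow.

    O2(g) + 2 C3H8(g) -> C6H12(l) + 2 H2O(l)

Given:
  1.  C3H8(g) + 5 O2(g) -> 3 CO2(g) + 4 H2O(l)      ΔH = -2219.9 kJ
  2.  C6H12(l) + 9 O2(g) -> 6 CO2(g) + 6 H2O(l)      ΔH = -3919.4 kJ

eq. 1 × 2: (2)·(-2219.9) = -4439.8 kJ
eq. 2 reversed: +3919.4 kJ
ΔH = (-4439.8) + (+3919.4) = -520.4 kJ

ΔH = -520.4 kJ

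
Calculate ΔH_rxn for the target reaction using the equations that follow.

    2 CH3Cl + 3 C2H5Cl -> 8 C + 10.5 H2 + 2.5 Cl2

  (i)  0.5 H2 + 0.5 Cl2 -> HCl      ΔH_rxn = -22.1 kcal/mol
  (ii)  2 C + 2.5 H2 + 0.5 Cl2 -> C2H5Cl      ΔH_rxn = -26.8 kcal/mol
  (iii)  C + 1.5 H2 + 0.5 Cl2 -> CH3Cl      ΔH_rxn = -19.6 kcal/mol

ΔH_rxn = 119.6 kcal/mol

(i): not needed.
(ii) reversed and × 3: (-3)·(-26.8) = +80.4 kcal/mol
(iii) reversed and × 2: (-2)·(-19.6) = +39.2 kcal/mol
ΔH_rxn = (-3)·(-26.8) + (-2)·(-19.6) = 119.6 kcal/mol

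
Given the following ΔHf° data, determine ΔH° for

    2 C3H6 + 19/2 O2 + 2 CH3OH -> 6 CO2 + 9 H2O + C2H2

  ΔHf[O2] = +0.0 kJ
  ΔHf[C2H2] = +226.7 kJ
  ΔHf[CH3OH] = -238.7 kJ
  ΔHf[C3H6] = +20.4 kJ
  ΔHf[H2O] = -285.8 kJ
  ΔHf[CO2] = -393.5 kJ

ΔH° = -4269.9 kJ

ΔH°rxn = Σ nΔHf°(products) − Σ nΔHf°(reactants).
Products: 6·(-393.5) + 9·(-285.8) + 1·(+226.7) = -4706.5
Reactants: 2·(+20.4) + 19/2·(+0.0) + 2·(-238.7) = -436.6
ΔH° = (-4706.5) − (-436.6) = -4269.9 kJ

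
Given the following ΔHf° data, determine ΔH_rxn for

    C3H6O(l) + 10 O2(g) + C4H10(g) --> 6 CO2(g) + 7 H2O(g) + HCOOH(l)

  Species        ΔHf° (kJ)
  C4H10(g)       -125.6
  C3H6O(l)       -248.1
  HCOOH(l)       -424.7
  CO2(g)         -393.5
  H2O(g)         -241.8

ΔH_rxn = -4104.6 kJ

ΔH°rxn = Σ nΔHf°(products) − Σ nΔHf°(reactants).
Products: 6·(-393.5) + 7·(-241.8) + 1·(-424.7) = -4478.3
Reactants: 1·(-248.1) + 10·(+0.0) + 1·(-125.6) = -373.7
ΔH_rxn = (-4478.3) − (-373.7) = -4104.6 kJ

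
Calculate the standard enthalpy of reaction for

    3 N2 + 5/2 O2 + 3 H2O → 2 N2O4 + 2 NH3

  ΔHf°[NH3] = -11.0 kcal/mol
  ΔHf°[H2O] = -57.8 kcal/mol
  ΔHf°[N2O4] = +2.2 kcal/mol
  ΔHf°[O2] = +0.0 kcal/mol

ΔH°rxn = 155.8 kcal/mol

Products: 2·(+2.2) + 2·(-11.0) = -17.6
Reactants: 3·(+0.0) + 5/2·(+0.0) + 3·(-57.8) = -173.4
ΔH°rxn = (-17.6) − (-173.4) = 155.8 kcal/mol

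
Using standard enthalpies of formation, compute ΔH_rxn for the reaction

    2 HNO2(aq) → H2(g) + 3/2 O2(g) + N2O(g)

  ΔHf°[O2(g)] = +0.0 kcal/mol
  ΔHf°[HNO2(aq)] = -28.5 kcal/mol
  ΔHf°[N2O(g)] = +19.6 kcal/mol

ΔH_rxn = 76.6 kcal/mol

ΔH°rxn = Σ nΔHf°(products) − Σ nΔHf°(reactants).
Products: 1·(+0.0) + 3/2·(+0.0) + 1·(+19.6) = +19.6
Reactants: 2·(-28.5) = -57.0
ΔH_rxn = (+19.6) − (-57.0) = 76.6 kcal/mol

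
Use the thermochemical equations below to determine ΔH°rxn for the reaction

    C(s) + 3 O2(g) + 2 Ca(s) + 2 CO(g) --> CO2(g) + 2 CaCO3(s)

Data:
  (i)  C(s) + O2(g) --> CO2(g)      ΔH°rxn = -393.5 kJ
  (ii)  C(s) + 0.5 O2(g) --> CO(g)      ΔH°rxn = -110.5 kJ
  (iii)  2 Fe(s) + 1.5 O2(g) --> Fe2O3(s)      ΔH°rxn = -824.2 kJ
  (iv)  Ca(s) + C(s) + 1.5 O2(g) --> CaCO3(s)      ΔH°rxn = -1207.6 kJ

(i) as written: -393.5 kJ
(ii) reversed and × 2: (-2)·(-110.5) = +221.0 kJ
(iii): not needed.
(iv) × 2: (2)·(-1207.6) = -2415.2 kJ
Summing the manipulated equations, ΔH°rxn = (1)·(-393.5) + (-2)·(-110.5) + (2)·(-1207.6) = -2587.7 kJ

ΔH°rxn = -2587.7 kJ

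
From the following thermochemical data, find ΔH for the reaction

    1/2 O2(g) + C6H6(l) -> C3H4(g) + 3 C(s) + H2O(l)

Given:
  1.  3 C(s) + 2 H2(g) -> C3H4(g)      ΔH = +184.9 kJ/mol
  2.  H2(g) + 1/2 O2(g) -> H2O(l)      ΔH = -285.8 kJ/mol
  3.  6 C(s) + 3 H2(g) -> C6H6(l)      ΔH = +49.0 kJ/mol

ΔH = -149.9 kJ/mol

eq. 1 as written: +184.9 kJ/mol
eq. 2 as written: -285.8 kJ/mol
eq. 3 reversed: -49.0 kJ/mol
Combining the equations, ΔH = (+184.9) + (-285.8) + (-49.0) = -149.9 kJ/mol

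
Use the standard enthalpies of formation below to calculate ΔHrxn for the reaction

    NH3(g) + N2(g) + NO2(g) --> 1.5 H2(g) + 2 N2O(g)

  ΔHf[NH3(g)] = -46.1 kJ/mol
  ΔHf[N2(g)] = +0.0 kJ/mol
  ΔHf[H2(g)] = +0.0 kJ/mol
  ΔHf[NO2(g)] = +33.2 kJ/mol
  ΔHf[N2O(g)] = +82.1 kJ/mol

ΔHrxn = 177.1 kJ/mol

ΔH°rxn = Σ nΔHf°(products) − Σ nΔHf°(reactants).
Products: 3/2·(+0.0) + 2·(+82.1) = +164.2
Reactants: 1·(-46.1) + 1·(+0.0) + 1·(+33.2) = -12.9
ΔHrxn = (+164.2) − (-12.9) = 177.1 kJ/mol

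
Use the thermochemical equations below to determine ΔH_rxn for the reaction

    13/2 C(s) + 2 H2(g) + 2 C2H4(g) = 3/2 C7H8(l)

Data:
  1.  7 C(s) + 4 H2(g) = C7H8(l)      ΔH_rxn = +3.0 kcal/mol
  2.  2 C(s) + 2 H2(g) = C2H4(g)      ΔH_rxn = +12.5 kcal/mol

ΔH_rxn = -20.5 kcal/mol

eq. 1 × 3/2 (scale by 3/2 for the 3/2 C7H8(l)): (3/2)·(+3.0) = +4.5 kcal/mol
eq. 2 reversed and × 2 (reverse to put C2H4(g) on the reactant side; ×2 to match 2 C2H4(g) in the target): (-2)·(+12.5) = -25.0 kcal/mol
Since enthalpy is a state function, ΔH_rxn = (+4.5) + (-25.0) = -20.5 kcal/mol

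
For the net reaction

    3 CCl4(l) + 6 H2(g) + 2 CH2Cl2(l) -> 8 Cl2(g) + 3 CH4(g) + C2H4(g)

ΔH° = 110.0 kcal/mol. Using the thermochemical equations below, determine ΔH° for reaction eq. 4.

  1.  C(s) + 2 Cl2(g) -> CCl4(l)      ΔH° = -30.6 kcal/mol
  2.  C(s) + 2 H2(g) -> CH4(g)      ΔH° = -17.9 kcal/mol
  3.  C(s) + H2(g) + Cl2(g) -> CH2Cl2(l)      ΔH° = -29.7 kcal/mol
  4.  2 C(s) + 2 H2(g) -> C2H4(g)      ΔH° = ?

eq. 1 reversed and × 3 (reverse to put CCl4(l) on the reactant side; ×3 to match 3 CCl4(l) in the target): (-3)·(-30.6) = +91.8 kcal/mol
eq. 2 × 3 (scale by 3 for the 3 CH4(g)): (3)·(-17.9) = -53.7 kcal/mol
eq. 3 reversed and × 2 (CH2Cl2(l) must end up as a reactant; ×2 to match 2 CH2Cl2(l) in the target): (-2)·(-29.7) = +59.4 kcal/mol
eq. 4 as written (C2H4(g) already on the product side): contributes x
+110.0 = (+91.8) + (-53.7) + (+59.4) + x
x = (+110.0 − (+97.5)) / (1) = 12.5 kcal/mol

ΔH° = 12.5 kcal/mol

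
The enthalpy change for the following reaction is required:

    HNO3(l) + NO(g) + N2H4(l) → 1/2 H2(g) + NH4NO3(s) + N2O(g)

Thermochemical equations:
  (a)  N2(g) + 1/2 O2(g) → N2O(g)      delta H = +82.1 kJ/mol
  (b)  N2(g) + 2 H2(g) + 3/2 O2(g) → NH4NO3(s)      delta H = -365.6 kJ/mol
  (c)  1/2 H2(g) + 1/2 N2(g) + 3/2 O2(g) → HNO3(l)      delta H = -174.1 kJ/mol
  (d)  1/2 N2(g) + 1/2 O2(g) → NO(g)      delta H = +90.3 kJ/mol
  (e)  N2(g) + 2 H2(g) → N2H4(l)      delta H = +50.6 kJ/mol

(a) as written (N2O(g) already on the product side): +82.1 kJ/mol
(b) as written (NH4NO3(s) already on the product side): -365.6 kJ/mol
(c) reversed (reverse to put HNO3(l) on the reactant side): +174.1 kJ/mol
(d) reversed (reverse to put NO(g) on the reactant side): -90.3 kJ/mol
(e) reversed (reverse to put N2H4(l) on the reactant side): -50.6 kJ/mol
Summing the manipulated equations, delta H = (+82.1) + (-365.6) + (+174.1) + (-90.3) + (-50.6) = -250.3 kJ/mol

delta H = -250.3 kJ/mol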